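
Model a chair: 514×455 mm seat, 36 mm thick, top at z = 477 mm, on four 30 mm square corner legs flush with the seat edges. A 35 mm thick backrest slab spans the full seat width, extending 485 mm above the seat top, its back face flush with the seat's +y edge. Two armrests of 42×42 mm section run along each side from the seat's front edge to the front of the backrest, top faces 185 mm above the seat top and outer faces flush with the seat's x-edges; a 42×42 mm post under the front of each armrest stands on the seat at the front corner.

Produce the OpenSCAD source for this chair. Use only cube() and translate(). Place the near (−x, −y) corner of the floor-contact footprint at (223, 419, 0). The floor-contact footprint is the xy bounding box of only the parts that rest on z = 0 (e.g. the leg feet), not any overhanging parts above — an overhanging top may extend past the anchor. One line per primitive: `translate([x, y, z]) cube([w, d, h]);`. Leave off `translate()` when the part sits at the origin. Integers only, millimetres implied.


// leg_h = 477 - 36 = 441
// arm post h = 185 - 42 = 143
translate([223, 419, 441]) cube([514, 455, 36]);
translate([223, 419, 0]) cube([30, 30, 441]);
translate([707, 419, 0]) cube([30, 30, 441]);
translate([223, 844, 0]) cube([30, 30, 441]);
translate([707, 844, 0]) cube([30, 30, 441]);
translate([223, 839, 477]) cube([514, 35, 485]);
translate([223, 419, 620]) cube([42, 420, 42]);
translate([695, 419, 620]) cube([42, 420, 42]);
translate([223, 419, 477]) cube([42, 42, 143]);
translate([695, 419, 477]) cube([42, 42, 143]);


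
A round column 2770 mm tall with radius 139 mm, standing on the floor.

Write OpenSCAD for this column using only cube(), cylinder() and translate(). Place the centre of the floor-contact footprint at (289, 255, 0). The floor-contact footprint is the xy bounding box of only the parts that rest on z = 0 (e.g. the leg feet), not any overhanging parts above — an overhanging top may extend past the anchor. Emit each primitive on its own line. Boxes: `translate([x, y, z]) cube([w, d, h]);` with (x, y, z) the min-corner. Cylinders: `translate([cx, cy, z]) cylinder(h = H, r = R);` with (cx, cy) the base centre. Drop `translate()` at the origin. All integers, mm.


translate([289, 255, 0]) cylinder(h = 2770, r = 139);


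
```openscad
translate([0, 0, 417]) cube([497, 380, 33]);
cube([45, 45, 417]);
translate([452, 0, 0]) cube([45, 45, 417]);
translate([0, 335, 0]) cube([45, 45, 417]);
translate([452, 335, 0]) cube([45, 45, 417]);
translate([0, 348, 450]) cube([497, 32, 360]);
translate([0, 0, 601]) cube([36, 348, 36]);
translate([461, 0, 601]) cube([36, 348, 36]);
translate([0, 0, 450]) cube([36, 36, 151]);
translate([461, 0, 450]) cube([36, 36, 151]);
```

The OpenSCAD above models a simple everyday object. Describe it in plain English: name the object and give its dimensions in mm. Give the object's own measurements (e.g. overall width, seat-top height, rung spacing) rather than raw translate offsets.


A chair. The seat is a 497×380×33 mm slab with its top at z = 450 mm, on four 45×45 mm corner legs (flush with the seat edges, standing on z = 0). A flat backrest 32 mm thick, 360 mm tall, spans the full seat width and rises from the seat top along its +y edge, rear face flush with the rear of the seat. Two armrests of 36×36 mm section run along each side from the seat's front edge to the front of the backrest, top faces 187 mm above the seat top and outer faces flush with the seat's x-edges; a 36×36 mm post under the front of each armrest stands on the seat at the front corner.


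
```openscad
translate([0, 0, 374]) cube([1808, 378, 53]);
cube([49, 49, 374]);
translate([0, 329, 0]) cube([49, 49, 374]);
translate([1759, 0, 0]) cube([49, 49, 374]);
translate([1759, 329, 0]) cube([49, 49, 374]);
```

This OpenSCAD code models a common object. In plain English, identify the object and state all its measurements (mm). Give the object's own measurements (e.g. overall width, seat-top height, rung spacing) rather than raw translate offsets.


A long wooden bench with a 1808 mm (x) × 378 mm (y) seat, 53 mm thick, its top surface 427 mm above the floor. Four 49 mm square legs at the seat corners, flush with the edges, run from z = 0 to the seat underside.


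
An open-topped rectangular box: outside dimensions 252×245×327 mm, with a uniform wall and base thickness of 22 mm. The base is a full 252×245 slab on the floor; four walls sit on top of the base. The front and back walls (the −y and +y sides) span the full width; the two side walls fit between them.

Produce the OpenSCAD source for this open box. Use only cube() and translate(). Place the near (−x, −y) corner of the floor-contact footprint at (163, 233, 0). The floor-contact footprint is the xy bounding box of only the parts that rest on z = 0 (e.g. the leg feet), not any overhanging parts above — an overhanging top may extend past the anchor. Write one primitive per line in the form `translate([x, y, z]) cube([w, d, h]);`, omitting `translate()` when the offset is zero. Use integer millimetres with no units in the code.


translate([163, 233, 0]) cube([252, 245, 22]);
translate([163, 233, 22]) cube([252, 22, 305]);
translate([163, 456, 22]) cube([252, 22, 305]);
translate([163, 255, 22]) cube([22, 201, 305]);
translate([393, 255, 22]) cube([22, 201, 305]);


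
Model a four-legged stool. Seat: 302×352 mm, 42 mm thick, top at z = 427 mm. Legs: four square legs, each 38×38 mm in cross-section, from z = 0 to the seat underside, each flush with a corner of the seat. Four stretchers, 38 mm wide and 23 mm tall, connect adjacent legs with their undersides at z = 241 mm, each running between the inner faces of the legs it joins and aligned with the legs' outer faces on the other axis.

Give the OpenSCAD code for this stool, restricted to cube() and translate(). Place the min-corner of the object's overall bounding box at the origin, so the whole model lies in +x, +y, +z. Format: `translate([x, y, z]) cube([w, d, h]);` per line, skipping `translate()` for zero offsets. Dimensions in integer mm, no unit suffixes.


// leg_h = 427 - 42 = 385
// stretcher span = 302 - 2*38 = 226
translate([0, 0, 385]) cube([302, 352, 42]);
cube([38, 38, 385]);
translate([264, 0, 0]) cube([38, 38, 385]);
translate([0, 314, 0]) cube([38, 38, 385]);
translate([264, 314, 0]) cube([38, 38, 385]);
translate([38, 0, 241]) cube([226, 38, 23]);
translate([38, 314, 241]) cube([226, 38, 23]);
translate([0, 38, 241]) cube([38, 276, 23]);
translate([264, 38, 241]) cube([38, 276, 23]);


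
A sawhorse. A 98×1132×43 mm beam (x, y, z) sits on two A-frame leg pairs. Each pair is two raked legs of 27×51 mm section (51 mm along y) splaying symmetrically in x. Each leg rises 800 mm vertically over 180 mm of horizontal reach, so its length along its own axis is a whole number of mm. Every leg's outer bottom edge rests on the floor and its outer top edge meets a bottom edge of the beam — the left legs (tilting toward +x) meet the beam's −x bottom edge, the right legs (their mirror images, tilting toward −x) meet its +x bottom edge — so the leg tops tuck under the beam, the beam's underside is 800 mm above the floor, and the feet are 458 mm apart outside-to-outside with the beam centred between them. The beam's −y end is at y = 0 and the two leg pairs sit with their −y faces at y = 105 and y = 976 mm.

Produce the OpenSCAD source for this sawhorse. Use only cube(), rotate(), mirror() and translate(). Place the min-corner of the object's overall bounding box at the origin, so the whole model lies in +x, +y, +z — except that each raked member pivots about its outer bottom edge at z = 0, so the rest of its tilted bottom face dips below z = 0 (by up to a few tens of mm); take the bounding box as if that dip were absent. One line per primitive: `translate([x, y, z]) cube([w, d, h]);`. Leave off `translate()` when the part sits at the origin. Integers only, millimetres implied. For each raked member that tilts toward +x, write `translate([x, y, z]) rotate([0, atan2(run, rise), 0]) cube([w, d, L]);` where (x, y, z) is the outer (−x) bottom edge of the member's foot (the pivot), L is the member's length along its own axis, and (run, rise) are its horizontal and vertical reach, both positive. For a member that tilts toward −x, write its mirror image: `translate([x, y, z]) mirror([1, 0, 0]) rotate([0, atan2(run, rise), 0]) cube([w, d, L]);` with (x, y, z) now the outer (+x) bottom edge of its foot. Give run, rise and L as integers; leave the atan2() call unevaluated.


translate([180, 0, 800]) cube([98, 1132, 43]);
translate([0, 105, 0]) rotate([0, atan2(180, 800), 0]) cube([27, 51, 820]);
translate([458, 105, 0]) mirror([1, 0, 0]) rotate([0, atan2(180, 800), 0]) cube([27, 51, 820]);
translate([0, 976, 0]) rotate([0, atan2(180, 800), 0]) cube([27, 51, 820]);
translate([458, 976, 0]) mirror([1, 0, 0]) rotate([0, atan2(180, 800), 0]) cube([27, 51, 820]);


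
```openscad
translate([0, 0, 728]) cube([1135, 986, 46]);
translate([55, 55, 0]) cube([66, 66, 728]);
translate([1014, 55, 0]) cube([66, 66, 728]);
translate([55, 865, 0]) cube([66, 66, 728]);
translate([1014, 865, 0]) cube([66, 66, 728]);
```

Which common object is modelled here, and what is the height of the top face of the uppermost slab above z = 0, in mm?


A table. The table height is 774 mm.

A 1135×986×46 slab sits at z = 728 on four 66 mm square posts — a table. The top surface is at 728 + 46 = 774 mm.


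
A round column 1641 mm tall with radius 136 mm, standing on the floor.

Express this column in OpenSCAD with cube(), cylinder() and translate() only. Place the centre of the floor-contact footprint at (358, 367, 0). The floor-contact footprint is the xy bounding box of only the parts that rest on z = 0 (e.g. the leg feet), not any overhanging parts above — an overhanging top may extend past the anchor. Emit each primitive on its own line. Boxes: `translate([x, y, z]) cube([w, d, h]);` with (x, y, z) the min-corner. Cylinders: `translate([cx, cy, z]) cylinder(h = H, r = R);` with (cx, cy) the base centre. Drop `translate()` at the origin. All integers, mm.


translate([358, 367, 0]) cylinder(h = 1641, r = 136);


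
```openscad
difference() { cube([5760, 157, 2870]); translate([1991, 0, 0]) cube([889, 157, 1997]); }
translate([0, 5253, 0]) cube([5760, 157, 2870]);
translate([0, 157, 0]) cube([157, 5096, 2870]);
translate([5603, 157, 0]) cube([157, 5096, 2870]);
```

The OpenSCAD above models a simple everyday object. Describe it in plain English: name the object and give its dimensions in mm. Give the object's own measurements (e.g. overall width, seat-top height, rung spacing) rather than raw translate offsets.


A single room: four walls, each 2870 mm tall and 157 mm thick, enclosing an outside footprint 5760×5410 mm (x × y), no floor or roof. The front and back walls (−y and +y sides) run the full x-width; the side walls fit between their inner faces. A door opening 889 mm wide and 1997 mm tall is cut through the front wall from the floor up, its −x edge 1991 mm from the wall's −x end.


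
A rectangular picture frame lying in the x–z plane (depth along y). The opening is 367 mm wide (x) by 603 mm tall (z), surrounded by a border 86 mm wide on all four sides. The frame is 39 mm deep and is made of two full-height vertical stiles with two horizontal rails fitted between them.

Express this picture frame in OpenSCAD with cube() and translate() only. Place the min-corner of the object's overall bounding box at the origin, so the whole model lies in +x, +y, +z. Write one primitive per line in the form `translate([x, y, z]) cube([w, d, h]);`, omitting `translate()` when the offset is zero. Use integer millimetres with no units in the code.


cube([86, 39, 775]);
translate([453, 0, 0]) cube([86, 39, 775]);
translate([86, 0, 0]) cube([367, 39, 86]);
translate([86, 0, 689]) cube([367, 39, 86]);


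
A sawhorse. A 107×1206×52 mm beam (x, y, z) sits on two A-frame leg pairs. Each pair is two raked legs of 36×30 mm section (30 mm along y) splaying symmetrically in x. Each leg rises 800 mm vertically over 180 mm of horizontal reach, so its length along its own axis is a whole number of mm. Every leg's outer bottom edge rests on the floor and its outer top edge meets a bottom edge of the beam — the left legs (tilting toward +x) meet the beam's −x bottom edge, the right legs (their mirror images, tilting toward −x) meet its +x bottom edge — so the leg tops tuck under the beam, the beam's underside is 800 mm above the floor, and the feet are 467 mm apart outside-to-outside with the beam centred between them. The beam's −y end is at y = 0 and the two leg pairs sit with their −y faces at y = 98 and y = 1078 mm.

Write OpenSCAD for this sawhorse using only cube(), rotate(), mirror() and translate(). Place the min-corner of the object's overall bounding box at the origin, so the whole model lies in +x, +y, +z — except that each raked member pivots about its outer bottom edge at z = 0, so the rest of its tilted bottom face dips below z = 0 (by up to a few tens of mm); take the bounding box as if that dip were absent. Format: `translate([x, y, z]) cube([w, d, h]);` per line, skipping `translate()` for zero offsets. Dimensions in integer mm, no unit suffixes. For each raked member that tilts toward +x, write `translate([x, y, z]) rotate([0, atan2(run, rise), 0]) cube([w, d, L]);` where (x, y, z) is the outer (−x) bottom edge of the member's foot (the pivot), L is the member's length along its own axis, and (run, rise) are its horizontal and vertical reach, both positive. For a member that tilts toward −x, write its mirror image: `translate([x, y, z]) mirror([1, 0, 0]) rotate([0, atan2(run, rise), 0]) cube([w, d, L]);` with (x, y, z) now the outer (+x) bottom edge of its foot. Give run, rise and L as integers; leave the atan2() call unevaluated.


translate([180, 0, 800]) cube([107, 1206, 52]);
translate([0, 98, 0]) rotate([0, atan2(180, 800), 0]) cube([36, 30, 820]);
translate([467, 98, 0]) mirror([1, 0, 0]) rotate([0, atan2(180, 800), 0]) cube([36, 30, 820]);
translate([0, 1078, 0]) rotate([0, atan2(180, 800), 0]) cube([36, 30, 820]);
translate([467, 1078, 0]) mirror([1, 0, 0]) rotate([0, atan2(180, 800), 0]) cube([36, 30, 820]);


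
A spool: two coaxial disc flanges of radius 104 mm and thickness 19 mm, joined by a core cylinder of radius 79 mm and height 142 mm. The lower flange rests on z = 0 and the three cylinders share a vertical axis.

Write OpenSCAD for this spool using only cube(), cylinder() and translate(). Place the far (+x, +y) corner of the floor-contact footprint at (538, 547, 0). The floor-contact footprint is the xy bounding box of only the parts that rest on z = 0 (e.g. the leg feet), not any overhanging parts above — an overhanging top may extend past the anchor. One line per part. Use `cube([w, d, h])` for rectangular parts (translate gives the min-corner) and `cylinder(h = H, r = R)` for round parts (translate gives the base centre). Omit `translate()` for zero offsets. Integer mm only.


translate([434, 443, 0]) cylinder(h = 19, r = 104);
translate([434, 443, 19]) cylinder(h = 142, r = 79);
translate([434, 443, 161]) cylinder(h = 19, r = 104);


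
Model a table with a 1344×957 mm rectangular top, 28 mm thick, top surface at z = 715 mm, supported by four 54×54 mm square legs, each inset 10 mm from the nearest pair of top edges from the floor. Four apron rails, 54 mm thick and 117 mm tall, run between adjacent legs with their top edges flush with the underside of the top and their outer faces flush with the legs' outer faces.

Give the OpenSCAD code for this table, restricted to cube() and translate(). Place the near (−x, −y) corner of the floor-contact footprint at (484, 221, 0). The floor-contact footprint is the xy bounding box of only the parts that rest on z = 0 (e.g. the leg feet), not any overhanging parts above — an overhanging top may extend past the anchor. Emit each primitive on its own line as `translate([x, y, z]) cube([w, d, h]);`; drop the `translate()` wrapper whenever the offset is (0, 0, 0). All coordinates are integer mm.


translate([474, 211, 687]) cube([1344, 957, 28]);
translate([484, 221, 0]) cube([54, 54, 687]);
translate([1754, 221, 0]) cube([54, 54, 687]);
translate([484, 1104, 0]) cube([54, 54, 687]);
translate([1754, 1104, 0]) cube([54, 54, 687]);
translate([538, 221, 570]) cube([1216, 54, 117]);
translate([538, 1104, 570]) cube([1216, 54, 117]);
translate([484, 275, 570]) cube([54, 829, 117]);
translate([1754, 275, 570]) cube([54, 829, 117]);


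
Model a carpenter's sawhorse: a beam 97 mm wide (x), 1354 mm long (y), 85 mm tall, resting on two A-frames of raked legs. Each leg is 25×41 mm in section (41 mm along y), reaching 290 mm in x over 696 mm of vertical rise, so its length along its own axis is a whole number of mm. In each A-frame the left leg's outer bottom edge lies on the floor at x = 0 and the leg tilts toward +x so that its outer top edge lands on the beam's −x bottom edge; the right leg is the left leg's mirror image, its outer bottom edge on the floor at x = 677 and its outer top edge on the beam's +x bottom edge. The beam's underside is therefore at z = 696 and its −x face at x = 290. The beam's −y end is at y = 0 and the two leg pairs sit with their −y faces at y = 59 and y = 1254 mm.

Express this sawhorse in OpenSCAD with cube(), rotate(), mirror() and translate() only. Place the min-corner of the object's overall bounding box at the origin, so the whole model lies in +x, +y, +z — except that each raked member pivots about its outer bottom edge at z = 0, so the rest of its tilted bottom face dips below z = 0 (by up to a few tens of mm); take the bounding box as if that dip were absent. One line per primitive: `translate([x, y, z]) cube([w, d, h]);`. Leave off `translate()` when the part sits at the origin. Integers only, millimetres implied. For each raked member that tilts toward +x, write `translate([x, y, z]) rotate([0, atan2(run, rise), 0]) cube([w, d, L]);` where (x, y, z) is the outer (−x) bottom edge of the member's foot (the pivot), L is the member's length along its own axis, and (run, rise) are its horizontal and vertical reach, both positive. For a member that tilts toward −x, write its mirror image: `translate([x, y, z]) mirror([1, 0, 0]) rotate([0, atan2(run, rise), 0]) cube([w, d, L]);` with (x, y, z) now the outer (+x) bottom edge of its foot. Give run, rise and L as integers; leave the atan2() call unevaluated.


// leg length = √(290² + 696²) = 754
// right-leg outer foot x = 2·290 + 97 = 677
// beam min-corner = (290, 0, 696)
translate([290, 0, 696]) cube([97, 1354, 85]);
translate([0, 59, 0]) rotate([0, atan2(290, 696), 0]) cube([25, 41, 754]);
translate([677, 59, 0]) mirror([1, 0, 0]) rotate([0, atan2(290, 696), 0]) cube([25, 41, 754]);
translate([0, 1254, 0]) rotate([0, atan2(290, 696), 0]) cube([25, 41, 754]);
translate([677, 1254, 0]) mirror([1, 0, 0]) rotate([0, atan2(290, 696), 0]) cube([25, 41, 754]);


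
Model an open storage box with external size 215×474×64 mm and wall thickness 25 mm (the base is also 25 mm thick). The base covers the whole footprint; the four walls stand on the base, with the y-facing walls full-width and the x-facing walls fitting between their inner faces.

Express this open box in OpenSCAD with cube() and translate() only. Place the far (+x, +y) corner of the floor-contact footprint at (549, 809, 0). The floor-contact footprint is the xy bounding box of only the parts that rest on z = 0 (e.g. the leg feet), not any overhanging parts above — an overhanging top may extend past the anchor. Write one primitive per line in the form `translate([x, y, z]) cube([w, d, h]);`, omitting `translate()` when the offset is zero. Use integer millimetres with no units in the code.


translate([334, 335, 0]) cube([215, 474, 25]);
translate([334, 335, 25]) cube([215, 25, 39]);
translate([334, 784, 25]) cube([215, 25, 39]);
translate([334, 360, 25]) cube([25, 424, 39]);
translate([524, 360, 25]) cube([25, 424, 39]);


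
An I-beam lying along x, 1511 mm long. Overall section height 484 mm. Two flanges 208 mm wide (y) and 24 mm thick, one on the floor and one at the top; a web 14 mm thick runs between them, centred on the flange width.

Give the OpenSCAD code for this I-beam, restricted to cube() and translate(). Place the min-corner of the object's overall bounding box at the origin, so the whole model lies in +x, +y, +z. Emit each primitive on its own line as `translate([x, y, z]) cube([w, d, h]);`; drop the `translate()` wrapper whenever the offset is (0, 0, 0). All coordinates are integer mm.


cube([1511, 208, 24]);
translate([0, 97, 24]) cube([1511, 14, 436]);
translate([0, 0, 460]) cube([1511, 208, 24]);


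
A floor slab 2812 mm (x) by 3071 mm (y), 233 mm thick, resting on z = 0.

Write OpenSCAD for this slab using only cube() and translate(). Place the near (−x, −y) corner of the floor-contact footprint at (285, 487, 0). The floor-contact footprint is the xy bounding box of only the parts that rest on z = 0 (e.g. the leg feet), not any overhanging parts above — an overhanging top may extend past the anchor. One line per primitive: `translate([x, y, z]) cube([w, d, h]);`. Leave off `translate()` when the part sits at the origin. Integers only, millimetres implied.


translate([285, 487, 0]) cube([2812, 3071, 233]);


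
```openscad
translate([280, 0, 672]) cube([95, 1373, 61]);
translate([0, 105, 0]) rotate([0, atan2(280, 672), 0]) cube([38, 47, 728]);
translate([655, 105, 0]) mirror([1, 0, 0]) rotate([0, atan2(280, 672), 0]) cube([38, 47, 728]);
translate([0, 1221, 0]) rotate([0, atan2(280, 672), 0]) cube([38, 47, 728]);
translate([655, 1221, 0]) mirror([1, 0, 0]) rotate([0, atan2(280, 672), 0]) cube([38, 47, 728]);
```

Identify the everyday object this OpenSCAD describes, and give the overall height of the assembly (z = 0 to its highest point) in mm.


A sawhorse. The overall height is 733 mm.

A beam across two mirrored pairs of raked legs — a sawhorse. The beam's underside is at z = 672 (matching the legs' vertical rise in atan2(280, 672)) and the beam is 61 mm tall, so its top is at 672 + 61 = 733 mm. The raked legs top out at the beam's underside, so that is the highest point.


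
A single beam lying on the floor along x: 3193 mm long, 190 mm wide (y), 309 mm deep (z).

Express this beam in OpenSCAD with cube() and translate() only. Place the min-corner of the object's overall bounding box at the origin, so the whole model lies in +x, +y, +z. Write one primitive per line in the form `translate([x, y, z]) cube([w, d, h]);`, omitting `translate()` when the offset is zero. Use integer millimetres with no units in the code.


cube([3193, 190, 309]);


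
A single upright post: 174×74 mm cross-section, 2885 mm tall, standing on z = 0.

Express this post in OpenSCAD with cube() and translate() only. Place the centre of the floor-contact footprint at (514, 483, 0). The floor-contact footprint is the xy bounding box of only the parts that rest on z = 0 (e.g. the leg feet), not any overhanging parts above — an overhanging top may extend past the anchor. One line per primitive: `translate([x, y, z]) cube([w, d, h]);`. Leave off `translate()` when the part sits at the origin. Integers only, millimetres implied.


translate([427, 446, 0]) cube([174, 74, 2885]);


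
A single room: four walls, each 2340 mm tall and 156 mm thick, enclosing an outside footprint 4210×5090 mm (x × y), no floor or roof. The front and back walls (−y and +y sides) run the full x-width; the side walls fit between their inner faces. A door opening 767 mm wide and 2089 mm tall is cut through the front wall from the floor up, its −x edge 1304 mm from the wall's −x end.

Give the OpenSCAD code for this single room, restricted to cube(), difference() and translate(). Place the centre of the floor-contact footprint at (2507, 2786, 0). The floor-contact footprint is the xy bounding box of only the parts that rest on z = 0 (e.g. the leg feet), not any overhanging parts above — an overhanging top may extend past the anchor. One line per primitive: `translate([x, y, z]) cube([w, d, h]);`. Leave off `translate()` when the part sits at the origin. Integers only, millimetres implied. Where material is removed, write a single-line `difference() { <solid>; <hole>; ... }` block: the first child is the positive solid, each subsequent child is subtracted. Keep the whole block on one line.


difference() { translate([402, 241, 0]) cube([4210, 156, 2340]); translate([1706, 241, 0]) cube([767, 156, 2089]); }
translate([402, 5175, 0]) cube([4210, 156, 2340]);
translate([402, 397, 0]) cube([156, 4778, 2340]);
translate([4456, 397, 0]) cube([156, 4778, 2340]);


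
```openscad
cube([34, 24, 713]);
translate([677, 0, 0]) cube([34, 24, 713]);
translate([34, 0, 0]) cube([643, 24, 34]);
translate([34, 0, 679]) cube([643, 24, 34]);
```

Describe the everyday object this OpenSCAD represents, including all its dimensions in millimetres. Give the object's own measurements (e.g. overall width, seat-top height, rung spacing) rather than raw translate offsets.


A rectangular picture frame lying in the x–z plane (depth along y). The opening is 643 mm wide (x) by 645 mm tall (z), surrounded by a border 34 mm wide on all four sides. The frame is 24 mm deep and is made of two full-height vertical stiles with two horizontal rails fitted between them.


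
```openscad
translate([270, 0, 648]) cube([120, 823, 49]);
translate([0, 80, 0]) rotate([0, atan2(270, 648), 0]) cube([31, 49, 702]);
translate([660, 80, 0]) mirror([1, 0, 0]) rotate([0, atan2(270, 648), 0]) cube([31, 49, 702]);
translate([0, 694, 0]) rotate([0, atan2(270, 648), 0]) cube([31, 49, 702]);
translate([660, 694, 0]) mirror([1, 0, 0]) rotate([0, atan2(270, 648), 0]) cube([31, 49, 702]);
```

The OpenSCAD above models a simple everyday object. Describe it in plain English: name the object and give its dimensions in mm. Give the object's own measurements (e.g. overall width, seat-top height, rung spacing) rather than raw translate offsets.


A sawhorse. A 120×823×49 mm beam (x, y, z) sits on two A-frame leg pairs. Each pair is two raked legs of 31×49 mm section (49 mm along y) splaying symmetrically in x. Each leg rises 648 mm vertically over 270 mm of horizontal reach and is 702 mm long along its own axis. Every leg's outer bottom edge rests on the floor and its outer top edge meets a bottom edge of the beam — the left legs (tilting toward +x) meet the beam's −x bottom edge, the right legs (their mirror images, tilting toward −x) meet its +x bottom edge — so the leg tops tuck under the beam, the beam's underside is 648 mm above the floor, and the feet are 660 mm apart outside-to-outside with the beam centred between them. The two leg pairs are set in 80 mm from either end of the beam.


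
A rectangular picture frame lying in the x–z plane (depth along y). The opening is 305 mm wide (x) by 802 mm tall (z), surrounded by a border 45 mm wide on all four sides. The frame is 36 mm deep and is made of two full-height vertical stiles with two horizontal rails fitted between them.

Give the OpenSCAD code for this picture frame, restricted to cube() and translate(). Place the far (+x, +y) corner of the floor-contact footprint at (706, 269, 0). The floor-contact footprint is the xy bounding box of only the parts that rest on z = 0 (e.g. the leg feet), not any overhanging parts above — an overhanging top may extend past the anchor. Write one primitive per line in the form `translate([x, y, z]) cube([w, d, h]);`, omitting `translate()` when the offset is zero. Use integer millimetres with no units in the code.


translate([311, 233, 0]) cube([45, 36, 892]);
translate([661, 233, 0]) cube([45, 36, 892]);
translate([356, 233, 0]) cube([305, 36, 45]);
translate([356, 233, 847]) cube([305, 36, 45]);


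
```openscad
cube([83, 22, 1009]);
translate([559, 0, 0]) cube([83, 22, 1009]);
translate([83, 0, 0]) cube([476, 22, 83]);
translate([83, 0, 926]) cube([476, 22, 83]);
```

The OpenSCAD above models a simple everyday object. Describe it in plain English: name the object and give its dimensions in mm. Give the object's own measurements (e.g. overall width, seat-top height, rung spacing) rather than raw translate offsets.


A rectangular picture frame lying in the x–z plane (depth along y). The opening is 476 mm wide (x) by 843 mm tall (z), surrounded by a border 83 mm wide on all four sides. The frame is 22 mm deep and is made of two full-height vertical stiles with two horizontal rails fitted between them.


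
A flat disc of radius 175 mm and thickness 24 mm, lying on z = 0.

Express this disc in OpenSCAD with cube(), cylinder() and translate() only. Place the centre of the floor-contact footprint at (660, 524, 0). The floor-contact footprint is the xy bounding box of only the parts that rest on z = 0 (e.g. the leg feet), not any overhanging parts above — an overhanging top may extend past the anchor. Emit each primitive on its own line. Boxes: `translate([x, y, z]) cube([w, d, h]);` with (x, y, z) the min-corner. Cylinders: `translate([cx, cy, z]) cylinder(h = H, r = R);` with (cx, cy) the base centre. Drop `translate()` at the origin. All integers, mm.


translate([660, 524, 0]) cylinder(h = 24, r = 175);


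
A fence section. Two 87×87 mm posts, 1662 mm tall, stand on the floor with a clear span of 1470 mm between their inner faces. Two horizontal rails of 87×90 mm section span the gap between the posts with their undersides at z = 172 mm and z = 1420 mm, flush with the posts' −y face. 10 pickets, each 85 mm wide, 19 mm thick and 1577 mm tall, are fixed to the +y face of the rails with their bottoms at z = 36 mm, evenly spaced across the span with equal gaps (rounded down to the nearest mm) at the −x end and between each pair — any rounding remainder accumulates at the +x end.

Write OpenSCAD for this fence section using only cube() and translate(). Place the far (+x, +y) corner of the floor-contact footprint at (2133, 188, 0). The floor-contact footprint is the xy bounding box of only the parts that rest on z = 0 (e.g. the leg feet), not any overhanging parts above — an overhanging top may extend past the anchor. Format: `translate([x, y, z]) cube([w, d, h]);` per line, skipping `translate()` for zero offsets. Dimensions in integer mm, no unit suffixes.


translate([489, 101, 0]) cube([87, 87, 1662]);
translate([2046, 101, 0]) cube([87, 87, 1662]);
translate([576, 101, 172]) cube([1470, 87, 90]);
translate([576, 101, 1420]) cube([1470, 87, 90]);
translate([632, 188, 36]) cube([85, 19, 1577]);
translate([773, 188, 36]) cube([85, 19, 1577]);
translate([914, 188, 36]) cube([85, 19, 1577]);
translate([1055, 188, 36]) cube([85, 19, 1577]);
translate([1196, 188, 36]) cube([85, 19, 1577]);
translate([1337, 188, 36]) cube([85, 19, 1577]);
translate([1478, 188, 36]) cube([85, 19, 1577]);
translate([1619, 188, 36]) cube([85, 19, 1577]);
translate([1760, 188, 36]) cube([85, 19, 1577]);
translate([1901, 188, 36]) cube([85, 19, 1577]);


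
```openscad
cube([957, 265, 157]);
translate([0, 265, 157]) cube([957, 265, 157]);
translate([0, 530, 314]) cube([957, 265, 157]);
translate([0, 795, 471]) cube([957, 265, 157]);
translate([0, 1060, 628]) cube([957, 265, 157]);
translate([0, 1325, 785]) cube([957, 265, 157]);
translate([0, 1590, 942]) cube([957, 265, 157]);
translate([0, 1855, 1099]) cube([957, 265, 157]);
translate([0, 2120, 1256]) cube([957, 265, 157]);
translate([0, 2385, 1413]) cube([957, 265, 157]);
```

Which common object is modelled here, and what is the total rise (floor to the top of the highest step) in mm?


A staircase. The total rise is 1570 mm.

10 identical blocks, each offset up and back from the previous — a staircase. Each step is 157 mm tall and there are 10 of them, so the total rise is 10 × 157 = 1570 mm.


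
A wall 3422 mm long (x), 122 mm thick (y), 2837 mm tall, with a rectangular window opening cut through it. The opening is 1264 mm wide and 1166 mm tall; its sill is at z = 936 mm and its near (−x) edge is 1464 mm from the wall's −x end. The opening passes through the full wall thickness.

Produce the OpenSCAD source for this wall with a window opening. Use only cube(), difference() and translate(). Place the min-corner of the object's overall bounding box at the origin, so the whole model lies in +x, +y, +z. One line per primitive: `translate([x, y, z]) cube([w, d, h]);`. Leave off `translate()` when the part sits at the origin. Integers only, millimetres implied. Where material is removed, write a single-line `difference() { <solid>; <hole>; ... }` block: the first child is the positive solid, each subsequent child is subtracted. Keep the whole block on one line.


difference() { cube([3422, 122, 2837]); translate([1464, 0, 936]) cube([1264, 122, 1166]); }


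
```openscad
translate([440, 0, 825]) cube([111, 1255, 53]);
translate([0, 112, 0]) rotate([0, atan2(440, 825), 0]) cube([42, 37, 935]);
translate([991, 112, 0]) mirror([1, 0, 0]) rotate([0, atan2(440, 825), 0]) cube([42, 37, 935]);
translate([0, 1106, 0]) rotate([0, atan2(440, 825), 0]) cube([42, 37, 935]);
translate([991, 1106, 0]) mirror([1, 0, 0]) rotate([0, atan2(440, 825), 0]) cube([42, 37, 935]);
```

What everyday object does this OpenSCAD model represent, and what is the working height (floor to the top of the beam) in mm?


A sawhorse. The overall height is 878 mm.

A beam across two mirrored pairs of raked legs — a sawhorse. The beam's underside is at z = 825 (matching the legs' vertical rise in atan2(440, 825)) and the beam is 53 mm tall, so its top is at 825 + 53 = 878 mm. The raked legs top out at the beam's underside, so that is the highest point.


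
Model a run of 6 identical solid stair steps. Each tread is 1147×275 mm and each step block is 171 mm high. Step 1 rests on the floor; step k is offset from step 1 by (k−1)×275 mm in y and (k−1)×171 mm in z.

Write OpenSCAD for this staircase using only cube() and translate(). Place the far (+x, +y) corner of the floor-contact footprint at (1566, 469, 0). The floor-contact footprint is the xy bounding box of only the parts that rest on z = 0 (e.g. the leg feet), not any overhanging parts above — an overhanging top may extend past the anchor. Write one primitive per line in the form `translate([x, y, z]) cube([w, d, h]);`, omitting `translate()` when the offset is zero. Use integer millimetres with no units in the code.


translate([419, 194, 0]) cube([1147, 275, 171]);
translate([419, 469, 171]) cube([1147, 275, 171]);
translate([419, 744, 342]) cube([1147, 275, 171]);
translate([419, 1019, 513]) cube([1147, 275, 171]);
translate([419, 1294, 684]) cube([1147, 275, 171]);
translate([419, 1569, 855]) cube([1147, 275, 171]);


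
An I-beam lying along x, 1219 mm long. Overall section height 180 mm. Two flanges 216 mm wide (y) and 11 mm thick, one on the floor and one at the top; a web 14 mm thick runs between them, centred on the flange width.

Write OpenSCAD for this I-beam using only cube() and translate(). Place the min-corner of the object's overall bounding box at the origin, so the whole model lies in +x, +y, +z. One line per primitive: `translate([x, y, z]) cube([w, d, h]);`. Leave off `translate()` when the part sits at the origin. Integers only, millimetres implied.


cube([1219, 216, 11]);
translate([0, 101, 11]) cube([1219, 14, 158]);
translate([0, 0, 169]) cube([1219, 216, 11]);


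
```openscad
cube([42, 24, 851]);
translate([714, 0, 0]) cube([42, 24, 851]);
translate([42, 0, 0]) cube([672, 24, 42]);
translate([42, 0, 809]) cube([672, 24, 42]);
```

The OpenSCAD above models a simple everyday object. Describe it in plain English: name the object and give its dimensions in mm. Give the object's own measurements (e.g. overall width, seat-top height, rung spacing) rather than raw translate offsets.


A rectangular picture frame lying in the x–z plane (depth along y). The opening is 672 mm wide (x) by 767 mm tall (z), surrounded by a border 42 mm wide on all four sides. The frame is 24 mm deep and is made of two full-height vertical stiles with two horizontal rails fitted between them.


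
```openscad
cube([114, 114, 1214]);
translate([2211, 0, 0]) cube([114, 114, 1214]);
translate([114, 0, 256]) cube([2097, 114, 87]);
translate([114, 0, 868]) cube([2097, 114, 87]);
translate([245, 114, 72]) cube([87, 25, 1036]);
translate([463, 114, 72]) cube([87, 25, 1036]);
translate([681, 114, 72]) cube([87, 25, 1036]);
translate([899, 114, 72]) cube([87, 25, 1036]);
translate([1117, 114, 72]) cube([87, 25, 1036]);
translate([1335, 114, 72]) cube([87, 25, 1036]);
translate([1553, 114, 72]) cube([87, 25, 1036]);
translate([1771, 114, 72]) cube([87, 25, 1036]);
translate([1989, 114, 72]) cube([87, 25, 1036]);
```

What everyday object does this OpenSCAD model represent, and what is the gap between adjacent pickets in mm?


A fence section. The picket gap is 131 mm.

Two posts, two rails, 9 pickets — a fence section. Span 2097 mm holds 9 pickets of 87 mm with 10 equal gaps: ⌊(2097 − 9·87) / 10⌋ = 131 mm.


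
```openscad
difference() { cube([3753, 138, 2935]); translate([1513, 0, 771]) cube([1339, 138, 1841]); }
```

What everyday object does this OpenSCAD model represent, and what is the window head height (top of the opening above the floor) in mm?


A wall with a window opening. The window head height is 2612 mm.

A wall with a rectangular opening subtracted — a window. Sill at z = 771, opening 1841 mm tall, so the head is at 771 + 1841 = 2612 mm.


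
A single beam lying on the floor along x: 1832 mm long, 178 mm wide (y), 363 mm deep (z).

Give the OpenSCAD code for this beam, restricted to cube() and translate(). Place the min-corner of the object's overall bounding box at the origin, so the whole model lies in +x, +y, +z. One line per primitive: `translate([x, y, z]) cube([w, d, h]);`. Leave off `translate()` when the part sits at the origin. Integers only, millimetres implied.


cube([1832, 178, 363]);


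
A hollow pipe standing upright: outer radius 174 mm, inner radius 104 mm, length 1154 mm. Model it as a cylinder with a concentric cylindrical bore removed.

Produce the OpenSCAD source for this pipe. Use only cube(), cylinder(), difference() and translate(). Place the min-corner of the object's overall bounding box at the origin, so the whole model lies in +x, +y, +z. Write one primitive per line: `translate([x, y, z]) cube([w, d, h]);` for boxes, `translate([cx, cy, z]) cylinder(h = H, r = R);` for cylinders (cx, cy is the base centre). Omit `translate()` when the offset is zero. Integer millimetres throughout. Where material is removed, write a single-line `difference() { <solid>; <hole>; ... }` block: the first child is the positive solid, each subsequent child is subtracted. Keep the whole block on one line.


difference() { translate([174, 174, 0]) cylinder(h = 1154, r = 174); translate([174, 174, 0]) cylinder(h = 1154, r = 104); }


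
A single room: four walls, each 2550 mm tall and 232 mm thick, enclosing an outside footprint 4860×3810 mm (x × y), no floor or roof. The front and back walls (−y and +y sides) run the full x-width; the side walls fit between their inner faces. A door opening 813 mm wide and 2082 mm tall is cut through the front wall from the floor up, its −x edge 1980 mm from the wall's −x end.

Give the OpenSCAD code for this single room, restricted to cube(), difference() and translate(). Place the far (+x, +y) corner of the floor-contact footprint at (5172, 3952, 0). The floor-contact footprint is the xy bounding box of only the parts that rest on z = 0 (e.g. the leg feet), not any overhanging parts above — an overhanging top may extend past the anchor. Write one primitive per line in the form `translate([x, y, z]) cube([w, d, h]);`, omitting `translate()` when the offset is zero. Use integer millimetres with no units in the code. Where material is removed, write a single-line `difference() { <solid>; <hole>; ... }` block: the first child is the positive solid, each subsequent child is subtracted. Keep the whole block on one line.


difference() { translate([312, 142, 0]) cube([4860, 232, 2550]); translate([2292, 142, 0]) cube([813, 232, 2082]); }
translate([312, 3720, 0]) cube([4860, 232, 2550]);
translate([312, 374, 0]) cube([232, 3346, 2550]);
translate([4940, 374, 0]) cube([232, 3346, 2550]);
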